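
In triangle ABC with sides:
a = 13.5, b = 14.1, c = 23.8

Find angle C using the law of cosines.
c² = a² + b² − 2ab·cos(C)  ⇒  cos(C) = (a² + b² − c²)/(2ab)
cos(C) = (13.5² + 14.1² − 23.8²)/(2·13.5·14.1) = (182.25 + 198.81 − 566.44)/380.7 = -185.38/380.7 ≈ -0.486945
C = arccos(-0.486945) ≈ 119.14°

C = 119.1°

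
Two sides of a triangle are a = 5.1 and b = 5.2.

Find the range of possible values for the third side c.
Triangle inequality: |a − b| < c < a + b
|a − b| = |5.1 − 5.2| = 0.1
a + b = 5.1 + 5.2 = 10.3

0.1 < c < 10.3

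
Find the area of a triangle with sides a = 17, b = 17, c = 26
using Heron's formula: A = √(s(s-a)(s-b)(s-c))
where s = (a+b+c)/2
s = (17 + 17 + 26)/2 = 60/2 = 30
s − a = 13, s − b = 13, s − c = 4
s(s−a)(s−b)(s−c) = 30·13·13·4 = 20280
Area = √20280 ≈ 142.408

s = 30.0, Area = 142.4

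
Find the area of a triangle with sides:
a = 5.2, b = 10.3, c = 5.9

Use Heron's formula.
s = (5.2 + 10.3 + 5.9)/2 = 21.4/2 = 10.7
s − a = 5.5, s − b = 0.4, s − c = 4.8
s(s−a)(s−b)(s−c) = 10.7·5.5·0.4·4.8 ≈ 112.992
Area = √112.992 ≈ 10.6298

Area = 10.63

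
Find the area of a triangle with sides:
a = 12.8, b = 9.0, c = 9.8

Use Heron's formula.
s = (12.8 + 9.0 + 9.8)/2 = 31.6/2 = 15.8
s − a = 3, s − b = 6.8, s − c = 6
s(s−a)(s−b)(s−c) = 15.8·3·6.8·6 ≈ 1933.92
Area = √1933.92 ≈ 43.9764

Area = 43.98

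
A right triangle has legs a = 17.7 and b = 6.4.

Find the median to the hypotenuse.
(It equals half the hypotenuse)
Hypotenuse c = √(a² + b²) = √(313.29 + 40.96) = √354.25 ≈ 18.8215
Median to hypotenuse = c/2 ≈ 18.8215/2 ≈ 9.41077

Median = 9.411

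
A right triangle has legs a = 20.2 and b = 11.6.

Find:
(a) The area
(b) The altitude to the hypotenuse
(a) The legs are perpendicular, so Area = ½·a·b = ½·20.2·11.6 = ½·234.32 = 117.16
(b) Hypotenuse c = √(a² + b²) = √(408.04 + 134.56) = √542.6 ≈ 23.2938
    Area = ½·c·h_c  ⇒  h_c = 2·Area/c = 234.32/23.2938 ≈ 10.0593

Area = 117.16, h_c = 10.06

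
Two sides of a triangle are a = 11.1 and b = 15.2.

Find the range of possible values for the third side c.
Triangle inequality: |a − b| < c < a + b
|a − b| = |11.1 − 15.2| = 4.1
a + b = 11.1 + 15.2 = 26.3

4.1 < c < 26.3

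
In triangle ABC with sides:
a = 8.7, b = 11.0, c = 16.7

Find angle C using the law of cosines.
c² = a² + b² − 2ab·cos(C)  ⇒  cos(C) = (a² + b² − c²)/(2ab)
cos(C) = (8.7² + 11.0² − 16.7²)/(2·8.7·11.0) = (75.69 + 121 − 278.89)/191.4 = -82.2/191.4 ≈ -0.429467
C = arccos(-0.429467) ≈ 115.434°

C = 115.4°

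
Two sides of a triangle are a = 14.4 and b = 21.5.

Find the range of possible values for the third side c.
Triangle inequality: |a − b| < c < a + b
|a − b| = |14.4 − 21.5| = 7.1
a + b = 14.4 + 21.5 = 35.9

7.1 < c < 35.9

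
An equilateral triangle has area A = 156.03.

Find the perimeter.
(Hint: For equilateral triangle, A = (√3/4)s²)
A = (√3/4)s²  ⇒  s² = 4A/√3 = 4·156.03/√3 = 624.12/1.73205 ≈ 360.336
s ≈ √360.336 ≈ 18.9825
Perimeter = 3s ≈ 3·18.9825 ≈ 56.9475

Perimeter = 56.95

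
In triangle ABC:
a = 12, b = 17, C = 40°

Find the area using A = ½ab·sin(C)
A = ½·a·b·sin(C) = ½·12·17·sin(40°)
sin(40°) ≈ 0.642788
A ≈ ½·204·0.642788 = 102·0.642788 ≈ 65.5643

Area = 65.56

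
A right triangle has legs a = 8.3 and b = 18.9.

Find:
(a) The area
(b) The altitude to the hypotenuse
(a) The legs are perpendicular, so Area = ½·a·b = ½·8.3·18.9 = ½·156.87 = 78.435
(b) Hypotenuse c = √(a² + b²) = √(68.89 + 357.21) = √426.1 ≈ 20.6422
    Area = ½·c·h_c  ⇒  h_c = 2·Area/c = 156.87/20.6422 ≈ 7.59948

Area = 78.435, h_c = 7.599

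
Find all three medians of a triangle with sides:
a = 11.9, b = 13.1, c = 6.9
Median formula: m_a = ½√(2b² + 2c² − a²) (and cyclically). a² = 141.61, b² = 171.61, c² = 47.61.
m_a = ½√(2·171.61 + 2·47.61 − 141.61) = ½√296.83 ≈ ½·17.2288 ≈ 8.61438
m_b = ½√(2·141.61 + 2·47.61 − 171.61) = ½√206.83 ≈ ½·14.3816 ≈ 7.19079
m_c = ½√(2·141.61 + 2·171.61 − 47.61) = ½√578.83 ≈ ½·24.0589 ≈ 12.0294

m_a = 8.614, m_b = 7.191, m_c = 12.03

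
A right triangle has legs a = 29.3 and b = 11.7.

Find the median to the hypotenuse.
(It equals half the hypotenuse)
Hypotenuse c = √(a² + b²) = √(858.49 + 136.89) = √995.38 ≈ 31.5496
Median to hypotenuse = c/2 ≈ 31.5496/2 ≈ 15.7748

Median = 15.77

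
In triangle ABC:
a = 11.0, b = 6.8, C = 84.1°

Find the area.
Two sides and the included angle (SAS): A = ½·a·b·sin(C) = ½·11.0·6.8·sin(84.1°)
sin(84.1°) ≈ 0.994703
A ≈ ½·74.8·0.994703 = 37.4·0.994703 ≈ 37.2019

Area = 37.2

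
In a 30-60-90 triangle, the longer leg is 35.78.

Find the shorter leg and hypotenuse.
In a 30-60-90 triangle the sides are in ratio 1 : √3 : 2, so short leg = long leg/√3 and hypotenuse = 2·(short leg).
Short leg = 35.78/√3 ≈ 35.78/1.73205 ≈ 20.6576
Hypotenuse = 2·20.6576 ≈ 41.3152

Short leg = 20.66, Hypotenuse = 41.32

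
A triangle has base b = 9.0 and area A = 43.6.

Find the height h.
A = ½·b·h  ⇒  h = 2A/b = 2·43.6/9.0 = 87.2/9.0 ≈ 9.68889

h = 9.689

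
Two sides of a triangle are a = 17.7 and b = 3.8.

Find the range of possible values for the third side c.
Triangle inequality: |a − b| < c < a + b
|a − b| = |17.7 − 3.8| = 13.9
a + b = 17.7 + 3.8 = 21.5

13.9 < c < 21.5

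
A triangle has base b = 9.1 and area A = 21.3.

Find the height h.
A = ½·b·h  ⇒  h = 2A/b = 2·21.3/9.1 = 42.6/9.1 ≈ 4.68132

h = 4.681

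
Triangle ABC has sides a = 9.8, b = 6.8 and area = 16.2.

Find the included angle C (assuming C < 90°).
Area = ½·a·b·sin(C)  ⇒  sin(C) = 2·Area/(a·b) = 2·16.2/(9.8·6.8) = 32.4/66.64 ≈ 0.486194
C = arcsin(0.486194) ≈ 29.0908° (taking the acute solution since C < 90°)

C = 29.09°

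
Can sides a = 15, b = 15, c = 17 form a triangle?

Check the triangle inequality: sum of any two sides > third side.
a + b vs c: 15 + 15 = 30 > 17  ✓
a + c vs b: 15 + 17 = 32 > 15  ✓
b + c vs a: 15 + 17 = 32 > 15  ✓

Yes, triangle inequality satisfied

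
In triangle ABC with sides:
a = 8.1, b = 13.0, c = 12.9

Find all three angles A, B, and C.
Law of cosines for each angle (a² = 65.61, b² = 169, c² = 166.41):
cos(A) = (b² + c² − a²)/(2bc) = (169 + 166.41 − 65.61)/(2·13.0·12.9) = 269.8/335.4 ≈ 0.804413  ⇒  A ≈ 36.4464°
cos(B) = (a² + c² − b²)/(2ac) = (65.61 + 166.41 − 169)/(2·8.1·12.9) = 63.02/208.98 ≈ 0.30156  ⇒  B ≈ 72.4487°
cos(C) = (a² + b² − c²)/(2ab) = (65.61 + 169 − 166.41)/(2·8.1·13.0) = 68.2/210.6 ≈ 0.323837  ⇒  C ≈ 71.1049°
Check: A + B + C ≈ 180°

A = 36.45°, B = 72.45°, C = 71.1°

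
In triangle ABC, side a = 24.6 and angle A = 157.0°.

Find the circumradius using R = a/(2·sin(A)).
R = a/(2·sin(A)) = 24.6/(2·sin(157.0°))
sin(157.0°) ≈ 0.390731
R ≈ 24.6/(2·0.390731) = 24.6/0.781462 ≈ 31.4794

R = 31.48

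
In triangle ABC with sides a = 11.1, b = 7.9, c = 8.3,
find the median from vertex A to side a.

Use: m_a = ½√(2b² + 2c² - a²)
m_a = ½√(2·7.9² + 2·8.3² − 11.1²) = ½√(2·62.41 + 2·68.89 − 123.21) = ½√(124.82 + 137.78 − 123.21) = ½√139.39
√139.39 ≈ 11.8064, so m_a ≈ 5.90318

m_a = 5.903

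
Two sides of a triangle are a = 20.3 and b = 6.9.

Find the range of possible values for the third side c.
Triangle inequality: |a − b| < c < a + b
|a − b| = |20.3 − 6.9| = 13.4
a + b = 20.3 + 6.9 = 27.2

13.4 < c < 27.2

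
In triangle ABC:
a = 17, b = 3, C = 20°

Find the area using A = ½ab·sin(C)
A = ½·a·b·sin(C) = ½·17·3·sin(20°)
sin(20°) ≈ 0.34202
A ≈ ½·51·0.34202 = 25.5·0.34202 ≈ 8.72151

Area = 8.722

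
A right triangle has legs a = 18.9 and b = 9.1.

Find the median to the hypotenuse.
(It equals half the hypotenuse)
Hypotenuse c = √(a² + b²) = √(357.21 + 82.81) = √440.02 ≈ 20.9767
Median to hypotenuse = c/2 ≈ 20.9767/2 ≈ 10.4883

Median = 10.49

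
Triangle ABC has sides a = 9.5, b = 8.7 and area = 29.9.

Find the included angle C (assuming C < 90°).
Area = ½·a·b·sin(C)  ⇒  sin(C) = 2·Area/(a·b) = 2·29.9/(9.5·8.7) = 59.8/82.65 ≈ 0.723533
C = arcsin(0.723533) ≈ 46.3469° (taking the acute solution since C < 90°)

C = 46.35°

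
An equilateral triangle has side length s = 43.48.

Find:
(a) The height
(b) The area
(a) The height splits the triangle into two 30-60-90 halves: h = s·√3/2 = 43.48·1.73205/2 ≈ 75.3096/2 ≈ 37.6548
(b) Area = (√3/4)·s² = (√3/4)·43.48² = (√3/4)·1890.5104 ≈ 0.433013·1890.5104 ≈ 818.615

Height = 37.65, Area = 818.6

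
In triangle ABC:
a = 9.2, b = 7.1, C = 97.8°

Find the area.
Two sides and the included angle (SAS): A = ½·a·b·sin(C) = ½·9.2·7.1·sin(97.8°)
sin(97.8°) ≈ 0.990748
A ≈ ½·65.32·0.990748 = 32.66·0.990748 ≈ 32.3578

Area = 32.36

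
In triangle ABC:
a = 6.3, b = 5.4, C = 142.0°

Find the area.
Two sides and the included angle (SAS): A = ½·a·b·sin(C) = ½·6.3·5.4·sin(142.0°)
sin(142.0°) ≈ 0.615661
A ≈ ½·34.02·0.615661 = 17.01·0.615661 ≈ 10.4724

Area = 10.47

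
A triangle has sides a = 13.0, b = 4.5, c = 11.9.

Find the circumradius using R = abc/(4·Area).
First find the area with Heron's formula.
s = (13.0 + 4.5 + 11.9)/2 = 14.7
Area = √(s(s−a)(s−b)(s−c)) = √(14.7·1.7·10.2·2.8) ≈ √713.714 ≈ 26.7154
abc = 13.0·4.5·11.9 = 696.15
R = abc/(4·Area) ≈ 696.15/(4·26.7154) = 696.15/106.862 ≈ 6.51449

R = 6.514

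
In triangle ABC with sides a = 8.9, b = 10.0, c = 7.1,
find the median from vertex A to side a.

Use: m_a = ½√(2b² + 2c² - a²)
m_a = ½√(2·10.0² + 2·7.1² − 8.9²) = ½√(2·100 + 2·50.41 − 79.21) = ½√(200 + 100.82 − 79.21) = ½√221.61
√221.61 ≈ 14.8866, so m_a ≈ 7.44329

m_a = 7.443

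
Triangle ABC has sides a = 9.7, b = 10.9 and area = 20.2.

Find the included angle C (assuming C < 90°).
Area = ½·a·b·sin(C)  ⇒  sin(C) = 2·Area/(a·b) = 2·20.2/(9.7·10.9) = 40.4/105.73 ≈ 0.382105
C = arcsin(0.382105) ≈ 22.4642° (taking the acute solution since C < 90°)

C = 22.46°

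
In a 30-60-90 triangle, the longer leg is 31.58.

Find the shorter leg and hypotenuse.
In a 30-60-90 triangle the sides are in ratio 1 : √3 : 2, so short leg = long leg/√3 and hypotenuse = 2·(short leg).
Short leg = 31.58/√3 ≈ 31.58/1.73205 ≈ 18.2327
Hypotenuse = 2·18.2327 ≈ 36.4654

Short leg = 18.23, Hypotenuse = 36.47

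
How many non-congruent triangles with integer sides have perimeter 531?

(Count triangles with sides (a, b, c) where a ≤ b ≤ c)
Let a ≤ b ≤ c with a + b + c = 531. The only binding inequality is a + b > c, i.e. 531 − c > c, so c < 531/2; and c ≥ 531/3 since c is the largest side.
So 177 ≤ c ≤ 265. For each c, b runs from ⌈(531 − c)/2⌉ up to c (then a = 531 − b − c satisfies 1 ≤ a ≤ b automatically), giving c − ⌈(531 − c)/2⌉ + 1 choices.
Summing over c: 1 + 2 + 4 + 5 + … + 131 + 133  (89 terms, c = 177, …, 265) = 5941
Check (closed form: nearest integer to p²/48 for even p, (p+3)²/48 for odd p): (531+3)²/48 = 534²/48 = 285156/48 ≈ 5940.75 → 5941

5941 triangles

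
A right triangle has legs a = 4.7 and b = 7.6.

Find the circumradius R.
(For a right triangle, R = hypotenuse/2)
Hypotenuse c = √(a² + b²) = √(22.09 + 57.76) = √79.85 ≈ 8.93588
R = c/2 ≈ 8.93588/2 ≈ 4.46794

R = 4.468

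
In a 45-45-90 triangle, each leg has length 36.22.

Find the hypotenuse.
In a 45-45-90 triangle the sides are in ratio 1 : 1 : √2, so hypotenuse = leg·√2.
Hypotenuse = 36.22·√2 ≈ 36.22·1.41421 ≈ 51.2228

Hypotenuse = 36.22√2 = 51.22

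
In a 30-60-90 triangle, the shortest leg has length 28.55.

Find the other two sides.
In a 30-60-90 triangle the sides are in ratio 1 : √3 : 2 (short leg : long leg : hypotenuse).
Long leg = 28.55·√3 ≈ 28.55·1.73205 ≈ 49.4501
Hypotenuse = 2·28.55 = 57.1

Long leg = 28.55√3 = 49.45, Hypotenuse = 57.1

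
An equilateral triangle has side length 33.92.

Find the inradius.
r = Area/s with s the semi-perimeter.
Area = (√3/4)·33.92² = (√3/4)·1150.5664 ≈ 0.433013·1150.5664 ≈ 498.21
s = 3·33.92/2 = 50.88
r ≈ 498.21/50.88 ≈ 9.79186
(Equivalently r = side/(2√3) = 33.92/3.4641 ≈ 9.79186.)

r = 9.792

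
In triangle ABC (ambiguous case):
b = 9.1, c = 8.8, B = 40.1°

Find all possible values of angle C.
b/sin(B) = c/sin(C)  ⇒  sin(C) = c·sin(B)/b = 8.8·sin(40.1°)/9.1
sin(40.1°) ≈ 0.644124
sin(C) ≈ 8.8·0.644124/9.1 ≈ 5.66829/9.1 ≈ 0.622889
Candidate 1: C₁ = arcsin(0.622889) ≈ 38.5274°  →  A = 180° − 40.1° − 38.5274° ≈ 101.373° > 0, valid
Candidate 2: C₂ = 180° − C₁ ≈ 141.473°  →  A = 180° − 40.1° − 141.473° ≈ -1.5726° ≤ 0, not a valid triangle

C = 38.53° (one solution)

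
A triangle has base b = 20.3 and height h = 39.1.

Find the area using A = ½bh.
A = ½·b·h = ½·20.3·39.1 = ½·793.73 = 396.865

Area = 396.865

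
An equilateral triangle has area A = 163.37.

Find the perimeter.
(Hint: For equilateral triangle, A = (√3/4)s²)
A = (√3/4)s²  ⇒  s² = 4A/√3 = 4·163.37/√3 = 653.48/1.73205 ≈ 377.287
s ≈ √377.287 ≈ 19.4239
Perimeter = 3s ≈ 3·19.4239 ≈ 58.2716

Perimeter = 58.27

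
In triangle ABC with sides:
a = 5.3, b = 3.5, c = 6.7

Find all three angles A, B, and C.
Law of cosines for each angle (a² = 28.09, b² = 12.25, c² = 44.89):
cos(A) = (b² + c² − a²)/(2bc) = (12.25 + 44.89 − 28.09)/(2·3.5·6.7) = 29.05/46.9 ≈ 0.619403  ⇒  A ≈ 51.7274°
cos(B) = (a² + c² − b²)/(2ac) = (28.09 + 44.89 − 12.25)/(2·5.3·6.7) = 60.73/71.02 ≈ 0.855111  ⇒  B ≈ 31.228°
cos(C) = (a² + b² − c²)/(2ab) = (28.09 + 12.25 − 44.89)/(2·5.3·3.5) = -4.55/37.1 ≈ -0.122642  ⇒  C ≈ 97.0446°
Check: A + B + C ≈ 180°

A = 51.73°, B = 31.23°, C = 97.04°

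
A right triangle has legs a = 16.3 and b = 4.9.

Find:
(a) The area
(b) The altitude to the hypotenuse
(a) The legs are perpendicular, so Area = ½·a·b = ½·16.3·4.9 = ½·79.87 = 39.935
(b) Hypotenuse c = √(a² + b²) = √(265.69 + 24.01) = √289.7 ≈ 17.0206
    Area = ½·c·h_c  ⇒  h_c = 2·Area/c = 79.87/17.0206 ≈ 4.69256

Area = 39.935, h_c = 4.693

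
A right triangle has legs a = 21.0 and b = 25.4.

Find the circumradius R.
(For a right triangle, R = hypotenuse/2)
Hypotenuse c = √(a² + b²) = √(441 + 645.16) = √1086.16 ≈ 32.9569
R = c/2 ≈ 32.9569/2 ≈ 16.4785

R = 16.48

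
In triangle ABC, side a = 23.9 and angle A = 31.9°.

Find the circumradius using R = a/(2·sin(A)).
R = a/(2·sin(A)) = 23.9/(2·sin(31.9°))
sin(31.9°) ≈ 0.528438
R ≈ 23.9/(2·0.528438) = 23.9/1.05688 ≈ 22.6138

R = 22.61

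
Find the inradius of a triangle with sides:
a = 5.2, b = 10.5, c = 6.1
r = Area/s where s is the semi-perimeter.
s = (5.2 + 10.5 + 6.1)/2 = 21.8/2 = 10.9
Area = √(s(s−a)(s−b)(s−c)) = √(10.9·5.7·0.4·4.8) ≈ √119.29 ≈ 10.922
r ≈ 10.922/10.9 ≈ 1.00202

r = 1.002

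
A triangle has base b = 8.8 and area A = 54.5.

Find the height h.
A = ½·b·h  ⇒  h = 2A/b = 2·54.5/8.8 = 109/8.8 ≈ 12.3864

h = 12.39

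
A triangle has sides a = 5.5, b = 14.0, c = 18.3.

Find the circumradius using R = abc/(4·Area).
First find the area with Heron's formula.
s = (5.5 + 14.0 + 18.3)/2 = 18.9
Area = √(s(s−a)(s−b)(s−c)) = √(18.9·13.4·4.9·0.6) ≈ √744.584 ≈ 27.2871
abc = 5.5·14.0·18.3 = 1409.1
R = abc/(4·Area) ≈ 1409.1/(4·27.2871) = 1409.1/109.148 ≈ 12.91

R = 12.91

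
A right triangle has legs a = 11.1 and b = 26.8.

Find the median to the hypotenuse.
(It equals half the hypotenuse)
Hypotenuse c = √(a² + b²) = √(123.21 + 718.24) = √841.45 ≈ 29.0078
Median to hypotenuse = c/2 ≈ 29.0078/2 ≈ 14.5039

Median = 14.5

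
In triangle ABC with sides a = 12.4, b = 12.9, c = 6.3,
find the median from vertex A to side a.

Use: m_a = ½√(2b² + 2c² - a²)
m_a = ½√(2·12.9² + 2·6.3² − 12.4²) = ½√(2·166.41 + 2·39.69 − 153.76) = ½√(332.82 + 79.38 − 153.76) = ½√258.44
√258.44 ≈ 16.0761, so m_a ≈ 8.03803

m_a = 8.038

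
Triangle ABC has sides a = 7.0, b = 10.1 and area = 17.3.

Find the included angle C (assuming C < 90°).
Area = ½·a·b·sin(C)  ⇒  sin(C) = 2·Area/(a·b) = 2·17.3/(7.0·10.1) = 34.6/70.7 ≈ 0.489392
C = arcsin(0.489392) ≈ 29.3006° (taking the acute solution since C < 90°)

C = 29.3°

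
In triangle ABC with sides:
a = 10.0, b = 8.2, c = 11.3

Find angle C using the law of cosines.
c² = a² + b² − 2ab·cos(C)  ⇒  cos(C) = (a² + b² − c²)/(2ab)
cos(C) = (10.0² + 8.2² − 11.3²)/(2·10.0·8.2) = (100 + 67.24 − 127.69)/164 = 39.55/164 ≈ 0.241159
C = arccos(0.241159) ≈ 76.0451°

C = 76.05°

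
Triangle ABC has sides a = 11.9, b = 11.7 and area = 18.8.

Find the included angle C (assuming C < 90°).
Area = ½·a·b·sin(C)  ⇒  sin(C) = 2·Area/(a·b) = 2·18.8/(11.9·11.7) = 37.6/139.23 ≈ 0.270057
C = arcsin(0.270057) ≈ 15.6676° (taking the acute solution since C < 90°)

C = 15.67°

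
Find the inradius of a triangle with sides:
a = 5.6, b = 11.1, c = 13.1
r = Area/s where s is the semi-perimeter.
s = (5.6 + 11.1 + 13.1)/2 = 29.8/2 = 14.9
Area = √(s(s−a)(s−b)(s−c)) = √(14.9·9.3·3.8·1.8) ≈ √947.819 ≈ 30.7867
r ≈ 30.7867/14.9 ≈ 2.06622

r = 2.066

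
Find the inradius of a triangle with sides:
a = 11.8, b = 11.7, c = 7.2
r = Area/s where s is the semi-perimeter.
s = (11.8 + 11.7 + 7.2)/2 = 30.7/2 = 15.35
Area = √(s(s−a)(s−b)(s−c)) = √(15.35·3.55·3.65·8.15) ≈ √1621.02 ≈ 40.2618
r ≈ 40.2618/15.35 ≈ 2.62292

r = 2.623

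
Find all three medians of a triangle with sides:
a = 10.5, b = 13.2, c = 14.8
Median formula: m_a = ½√(2b² + 2c² − a²) (and cyclically). a² = 110.25, b² = 174.24, c² = 219.04.
m_a = ½√(2·174.24 + 2·219.04 − 110.25) = ½√676.31 ≈ ½·26.006 ≈ 13.003
m_b = ½√(2·110.25 + 2·219.04 − 174.24) = ½√484.34 ≈ ½·22.0077 ≈ 11.0039
m_c = ½√(2·110.25 + 2·174.24 − 219.04) = ½√349.94 ≈ ½·18.7067 ≈ 9.35334

m_a = 13, m_b = 11, m_c = 9.353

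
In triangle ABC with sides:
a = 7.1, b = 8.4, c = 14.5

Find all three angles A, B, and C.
Law of cosines for each angle (a² = 50.41, b² = 70.56, c² = 210.25):
cos(A) = (b² + c² − a²)/(2bc) = (70.56 + 210.25 − 50.41)/(2·8.4·14.5) = 230.4/243.6 ≈ 0.945813  ⇒  A ≈ 18.9482°
cos(B) = (a² + c² − b²)/(2ac) = (50.41 + 210.25 − 70.56)/(2·7.1·14.5) = 190.1/205.9 ≈ 0.923264  ⇒  B ≈ 22.592°
cos(C) = (a² + b² − c²)/(2ab) = (50.41 + 70.56 − 210.25)/(2·7.1·8.4) = -89.28/119.28 ≈ -0.748491  ⇒  C ≈ 138.46°
Check: A + B + C ≈ 180°

A = 18.95°, B = 22.59°, C = 138.5°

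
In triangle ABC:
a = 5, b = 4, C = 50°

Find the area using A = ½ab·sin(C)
A = ½·a·b·sin(C) = ½·5·4·sin(50°)
sin(50°) ≈ 0.766044
A ≈ ½·20·0.766044 = 10·0.766044 ≈ 7.66044

Area = 7.66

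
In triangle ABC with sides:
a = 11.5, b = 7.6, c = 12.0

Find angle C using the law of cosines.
c² = a² + b² − 2ab·cos(C)  ⇒  cos(C) = (a² + b² − c²)/(2ab)
cos(C) = (11.5² + 7.6² − 12.0²)/(2·11.5·7.6) = (132.25 + 57.76 − 144)/174.8 = 46.01/174.8 ≈ 0.263215
C = arccos(0.263215) ≈ 74.7391°

C = 74.74°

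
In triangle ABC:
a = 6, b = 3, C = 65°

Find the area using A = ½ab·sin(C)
A = ½·a·b·sin(C) = ½·6·3·sin(65°)
sin(65°) ≈ 0.906308
A ≈ ½·18·0.906308 = 9·0.906308 ≈ 8.15677

Area = 8.157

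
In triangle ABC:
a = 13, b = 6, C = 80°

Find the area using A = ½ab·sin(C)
A = ½·a·b·sin(C) = ½·13·6·sin(80°)
sin(80°) ≈ 0.984808
A ≈ ½·78·0.984808 = 39·0.984808 ≈ 38.4075

Area = 38.41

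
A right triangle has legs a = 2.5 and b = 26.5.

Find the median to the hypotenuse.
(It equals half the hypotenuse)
Hypotenuse c = √(a² + b²) = √(6.25 + 702.25) = √708.5 ≈ 26.6177
Median to hypotenuse = c/2 ≈ 26.6177/2 ≈ 13.3088

Median = 13.31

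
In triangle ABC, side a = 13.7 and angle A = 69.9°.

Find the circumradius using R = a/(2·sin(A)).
R = a/(2·sin(A)) = 13.7/(2·sin(69.9°))
sin(69.9°) ≈ 0.939094
R ≈ 13.7/(2·0.939094) = 13.7/1.87819 ≈ 7.29426

R = 7.294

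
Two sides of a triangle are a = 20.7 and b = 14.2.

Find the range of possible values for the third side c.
Triangle inequality: |a − b| < c < a + b
|a − b| = |20.7 − 14.2| = 6.5
a + b = 20.7 + 14.2 = 34.9

6.5 < c < 34.9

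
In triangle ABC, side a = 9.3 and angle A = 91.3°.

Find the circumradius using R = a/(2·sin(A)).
R = a/(2·sin(A)) = 9.3/(2·sin(91.3°))
sin(91.3°) ≈ 0.999743
R ≈ 9.3/(2·0.999743) = 9.3/1.99949 ≈ 4.6512

R = 4.651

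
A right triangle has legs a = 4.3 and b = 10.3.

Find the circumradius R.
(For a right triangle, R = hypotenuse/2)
Hypotenuse c = √(a² + b²) = √(18.49 + 106.09) = √124.58 ≈ 11.1615
R = c/2 ≈ 11.1615/2 ≈ 5.58077

R = 5.581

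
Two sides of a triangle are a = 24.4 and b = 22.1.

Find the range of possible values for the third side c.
Triangle inequality: |a − b| < c < a + b
|a − b| = |24.4 − 22.1| = 2.3
a + b = 24.4 + 22.1 = 46.5

2.3 < c < 46.5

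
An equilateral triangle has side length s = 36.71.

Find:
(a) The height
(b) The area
(a) The height splits the triangle into two 30-60-90 halves: h = s·√3/2 = 36.71·1.73205/2 ≈ 63.5836/2 ≈ 31.7918
(b) Area = (√3/4)·s² = (√3/4)·36.71² = (√3/4)·1347.6241 ≈ 0.433013·1347.6241 ≈ 583.538

Height = 31.79, Area = 583.5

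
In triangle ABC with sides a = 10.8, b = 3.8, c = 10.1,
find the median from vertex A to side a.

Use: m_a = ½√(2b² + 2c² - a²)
m_a = ½√(2·3.8² + 2·10.1² − 10.8²) = ½√(2·14.44 + 2·102.01 − 116.64) = ½√(28.88 + 204.02 − 116.64) = ½√116.26
√116.26 ≈ 10.7824, so m_a ≈ 5.3912

m_a = 5.391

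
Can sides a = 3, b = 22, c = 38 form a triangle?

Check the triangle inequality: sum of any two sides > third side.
a + b vs c: 3 + 22 = 25 ≤ 38  ✗
a + c vs b: 3 + 38 = 41 > 22  ✓
b + c vs a: 22 + 38 = 60 > 3  ✓

No: 3 + 22 = 25 is not > 38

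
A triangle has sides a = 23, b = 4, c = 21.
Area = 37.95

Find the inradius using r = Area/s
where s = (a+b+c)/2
s = (23 + 4 + 21)/2 = 48/2 = 24
r = Area/s = 37.95/24 ≈ 1.58125

r = 1.581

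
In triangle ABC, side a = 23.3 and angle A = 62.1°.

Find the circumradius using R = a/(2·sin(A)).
R = a/(2·sin(A)) = 23.3/(2·sin(62.1°))
sin(62.1°) ≈ 0.883766
R ≈ 23.3/(2·0.883766) = 23.3/1.76753 ≈ 13.1822

R = 13.18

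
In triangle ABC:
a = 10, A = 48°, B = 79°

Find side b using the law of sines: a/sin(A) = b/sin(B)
a/sin(A) = b/sin(B)  ⇒  b = a·sin(B)/sin(A) = 10·sin(79°)/sin(48°)
sin(79°) ≈ 0.981627, sin(48°) ≈ 0.743145
b ≈ 10·0.981627/0.743145 ≈ 9.81627/0.743145 ≈ 13.2091

b = 13.21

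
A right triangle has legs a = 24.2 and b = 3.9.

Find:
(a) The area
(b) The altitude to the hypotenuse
(a) The legs are perpendicular, so Area = ½·a·b = ½·24.2·3.9 = ½·94.38 = 47.19
(b) Hypotenuse c = √(a² + b²) = √(585.64 + 15.21) = √600.85 ≈ 24.5122
    Area = ½·c·h_c  ⇒  h_c = 2·Area/c = 94.38/24.5122 ≈ 3.85032

Area = 47.19, h_c = 3.85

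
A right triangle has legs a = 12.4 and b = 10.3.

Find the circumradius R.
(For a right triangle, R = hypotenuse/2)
Hypotenuse c = √(a² + b²) = √(153.76 + 106.09) = √259.85 ≈ 16.1199
R = c/2 ≈ 16.1199/2 ≈ 8.05993

R = 8.06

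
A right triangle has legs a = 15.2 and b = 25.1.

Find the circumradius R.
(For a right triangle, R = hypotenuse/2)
Hypotenuse c = √(a² + b²) = √(231.04 + 630.01) = √861.05 ≈ 29.3437
R = c/2 ≈ 29.3437/2 ≈ 14.6718

R = 14.67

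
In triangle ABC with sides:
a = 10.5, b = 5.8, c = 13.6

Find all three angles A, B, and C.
Law of cosines for each angle (a² = 110.25, b² = 33.64, c² = 184.96):
cos(A) = (b² + c² − a²)/(2bc) = (33.64 + 184.96 − 110.25)/(2·5.8·13.6) = 108.35/157.76 ≈ 0.686803  ⇒  A ≈ 46.6225°
cos(B) = (a² + c² − b²)/(2ac) = (110.25 + 184.96 − 33.64)/(2·10.5·13.6) = 261.57/285.6 ≈ 0.915861  ⇒  B ≈ 23.6717°
cos(C) = (a² + b² − c²)/(2ab) = (110.25 + 33.64 − 184.96)/(2·10.5·5.8) = -41.07/121.8 ≈ -0.337192  ⇒  C ≈ 109.706°
Check: A + B + C ≈ 180°

A = 46.62°, B = 23.67°, C = 109.7°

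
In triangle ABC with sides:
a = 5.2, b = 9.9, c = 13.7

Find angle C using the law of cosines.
c² = a² + b² − 2ab·cos(C)  ⇒  cos(C) = (a² + b² − c²)/(2ab)
cos(C) = (5.2² + 9.9² − 13.7²)/(2·5.2·9.9) = (27.04 + 98.01 − 187.69)/102.96 = -62.64/102.96 ≈ -0.608392
C = arccos(-0.608392) ≈ 127.473°

C = 127.5°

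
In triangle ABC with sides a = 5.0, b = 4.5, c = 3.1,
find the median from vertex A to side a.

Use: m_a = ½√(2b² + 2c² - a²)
m_a = ½√(2·4.5² + 2·3.1² − 5.0²) = ½√(2·20.25 + 2·9.61 − 25) = ½√(40.5 + 19.22 − 25) = ½√34.72
√34.72 ≈ 5.89237, so m_a ≈ 2.94618

m_a = 2.946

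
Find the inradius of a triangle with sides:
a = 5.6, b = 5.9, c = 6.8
r = Area/s where s is the semi-perimeter.
s = (5.6 + 5.9 + 6.8)/2 = 18.3/2 = 9.15
Area = √(s(s−a)(s−b)(s−c)) = √(9.15·3.55·3.25·2.35) ≈ √248.085 ≈ 15.7507
r ≈ 15.7507/9.15 ≈ 1.72139

r = 1.721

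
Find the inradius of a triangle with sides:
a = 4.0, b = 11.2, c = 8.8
r = Area/s where s is the semi-perimeter.
s = (4.0 + 11.2 + 8.8)/2 = 24/2 = 12
Area = √(s(s−a)(s−b)(s−c)) = √(12·8·0.8·3.2) ≈ √245.76 ≈ 15.6767
r ≈ 15.6767/12 ≈ 1.30639

r = 1.306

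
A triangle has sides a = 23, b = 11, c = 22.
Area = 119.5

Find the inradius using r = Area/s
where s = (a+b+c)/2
s = (23 + 11 + 22)/2 = 56/2 = 28
r = Area/s = 119.5/28 ≈ 4.26786

r = 4.268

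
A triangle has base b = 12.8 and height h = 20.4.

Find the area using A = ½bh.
A = ½·b·h = ½·12.8·20.4 = ½·261.12 = 130.56

Area = 130.56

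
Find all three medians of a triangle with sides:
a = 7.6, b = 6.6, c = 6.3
Median formula: m_a = ½√(2b² + 2c² − a²) (and cyclically). a² = 57.76, b² = 43.56, c² = 39.69.
m_a = ½√(2·43.56 + 2·39.69 − 57.76) = ½√108.74 ≈ ½·10.4278 ≈ 5.21392
m_b = ½√(2·57.76 + 2·39.69 − 43.56) = ½√151.34 ≈ ½·12.302 ≈ 6.15102
m_c = ½√(2·57.76 + 2·43.56 − 39.69) = ½√162.95 ≈ ½·12.7652 ≈ 6.38259

m_a = 5.214, m_b = 6.151, m_c = 6.383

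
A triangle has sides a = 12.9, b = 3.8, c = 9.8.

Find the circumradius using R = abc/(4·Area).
First find the area with Heron's formula.
s = (12.9 + 3.8 + 9.8)/2 = 13.25
Area = √(s(s−a)(s−b)(s−c)) = √(13.25·0.35·9.45·3.45) ≈ √151.194 ≈ 12.2961
abc = 12.9·3.8·9.8 = 480.396
R = abc/(4·Area) ≈ 480.396/(4·12.2961) = 480.396/49.1844 ≈ 9.76724

R = 9.767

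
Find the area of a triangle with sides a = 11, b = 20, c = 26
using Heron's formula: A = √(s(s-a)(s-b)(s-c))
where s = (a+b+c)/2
s = (11 + 20 + 26)/2 = 57/2 = 28.5
s − a = 17.5, s − b = 8.5, s − c = 2.5
s(s−a)(s−b)(s−c) = 28.5·17.5·8.5·2.5 = 10598.4375
Area = √10598.4375 ≈ 102.949

s = 28.5, Area = 102.9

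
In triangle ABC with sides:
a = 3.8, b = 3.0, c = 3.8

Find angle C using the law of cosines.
c² = a² + b² − 2ab·cos(C)  ⇒  cos(C) = (a² + b² − c²)/(2ab)
cos(C) = (3.8² + 3.0² − 3.8²)/(2·3.8·3.0) = (14.44 + 9 − 14.44)/22.8 = 9/22.8 ≈ 0.394737
C = arccos(0.394737) ≈ 66.7504°

C = 66.75°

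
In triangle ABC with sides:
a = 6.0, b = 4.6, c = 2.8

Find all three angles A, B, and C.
Law of cosines for each angle (a² = 36, b² = 21.16, c² = 7.84):
cos(A) = (b² + c² − a²)/(2bc) = (21.16 + 7.84 − 36)/(2·4.6·2.8) = -7/25.76 ≈ -0.271739  ⇒  A ≈ 105.768°
cos(B) = (a² + c² − b²)/(2ac) = (36 + 7.84 − 21.16)/(2·6.0·2.8) = 22.68/33.6 ≈ 0.675  ⇒  B ≈ 47.5458°
cos(C) = (a² + b² − c²)/(2ab) = (36 + 21.16 − 7.84)/(2·6.0·4.6) = 49.32/55.2 ≈ 0.893478  ⇒  C ≈ 26.6864°
Check: A + B + C ≈ 180°

A = 105.8°, B = 47.55°, C = 26.69°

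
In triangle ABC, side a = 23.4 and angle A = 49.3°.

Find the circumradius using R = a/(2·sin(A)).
R = a/(2·sin(A)) = 23.4/(2·sin(49.3°))
sin(49.3°) ≈ 0.758134
R ≈ 23.4/(2·0.758134) = 23.4/1.51627 ≈ 15.4326

R = 15.43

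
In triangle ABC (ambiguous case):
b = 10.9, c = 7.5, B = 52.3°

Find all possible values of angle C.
b/sin(B) = c/sin(C)  ⇒  sin(C) = c·sin(B)/b = 7.5·sin(52.3°)/10.9
sin(52.3°) ≈ 0.791224
sin(C) ≈ 7.5·0.791224/10.9 ≈ 5.93418/10.9 ≈ 0.54442
Candidate 1: C₁ = arcsin(0.54442) ≈ 32.985°  →  A = 180° − 52.3° − 32.985° ≈ 94.715° > 0, valid
Candidate 2: C₂ = 180° − C₁ ≈ 147.015°  →  A = 180° − 52.3° − 147.015° ≈ -19.315° ≤ 0, not a valid triangle

C = 32.99° (one solution)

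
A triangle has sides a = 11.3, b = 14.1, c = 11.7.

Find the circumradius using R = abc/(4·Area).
First find the area with Heron's formula.
s = (11.3 + 14.1 + 11.7)/2 = 18.55
Area = √(s(s−a)(s−b)(s−c)) = √(18.55·7.25·4.45·6.85) ≈ √4099.52 ≈ 64.0275
abc = 11.3·14.1·11.7 = 1864.161
R = abc/(4·Area) ≈ 1864.161/(4·64.0275) = 1864.161/256.11 ≈ 7.27876

R = 7.279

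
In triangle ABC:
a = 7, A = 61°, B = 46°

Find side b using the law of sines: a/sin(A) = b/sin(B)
a/sin(A) = b/sin(B)  ⇒  b = a·sin(B)/sin(A) = 7·sin(46°)/sin(61°)
sin(46°) ≈ 0.71934, sin(61°) ≈ 0.87462
b ≈ 7·0.71934/0.87462 ≈ 5.03538/0.87462 ≈ 5.75722

b = 5.757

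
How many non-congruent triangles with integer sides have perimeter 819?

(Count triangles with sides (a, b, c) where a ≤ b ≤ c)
Let a ≤ b ≤ c with a + b + c = 819. The only binding inequality is a + b > c, i.e. 819 − c > c, so c < 819/2; and c ≥ 819/3 since c is the largest side.
So 273 ≤ c ≤ 409. For each c, b runs from ⌈(819 − c)/2⌉ up to c (then a = 819 − b − c satisfies 1 ≤ a ≤ b automatically), giving c − ⌈(819 − c)/2⌉ + 1 choices.
Summing over c: 1 + 2 + 4 + 5 + … + 203 + 205  (137 terms, c = 273, …, 409) = 14077
Check (closed form: nearest integer to p²/48 for even p, (p+3)²/48 for odd p): (819+3)²/48 = 822²/48 = 675684/48 ≈ 14076.75 → 14077

14077 triangles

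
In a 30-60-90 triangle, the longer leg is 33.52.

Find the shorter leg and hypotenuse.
In a 30-60-90 triangle the sides are in ratio 1 : √3 : 2, so short leg = long leg/√3 and hypotenuse = 2·(short leg).
Short leg = 33.52/√3 ≈ 33.52/1.73205 ≈ 19.3528
Hypotenuse = 2·19.3528 ≈ 38.7056

Short leg = 19.35, Hypotenuse = 38.71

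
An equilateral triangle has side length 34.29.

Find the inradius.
r = Area/s with s the semi-perimeter.
Area = (√3/4)·34.29² = (√3/4)·1175.8041 ≈ 0.433013·1175.8041 ≈ 509.138
s = 3·34.29/2 = 51.435
r ≈ 509.138/51.435 ≈ 9.89867
(Equivalently r = side/(2√3) = 34.29/3.4641 ≈ 9.89867.)

r = 9.899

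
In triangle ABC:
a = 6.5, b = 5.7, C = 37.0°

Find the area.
Two sides and the included angle (SAS): A = ½·a·b·sin(C) = ½·6.5·5.7·sin(37.0°)
sin(37.0°) ≈ 0.601815
A ≈ ½·37.05·0.601815 = 18.525·0.601815 ≈ 11.1486

Area = 11.15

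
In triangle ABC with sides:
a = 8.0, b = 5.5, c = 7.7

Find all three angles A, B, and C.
Law of cosines for each angle (a² = 64, b² = 30.25, c² = 59.29):
cos(A) = (b² + c² − a²)/(2bc) = (30.25 + 59.29 − 64)/(2·5.5·7.7) = 25.54/84.7 ≈ 0.301535  ⇒  A ≈ 72.4502°
cos(B) = (a² + c² − b²)/(2ac) = (64 + 59.29 − 30.25)/(2·8.0·7.7) = 93.04/123.2 ≈ 0.755195  ⇒  B ≈ 40.9576°
cos(C) = (a² + b² − c²)/(2ab) = (64 + 30.25 − 59.29)/(2·8.0·5.5) = 34.96/88 ≈ 0.397273  ⇒  C ≈ 66.5922°
Check: A + B + C ≈ 180°

A = 72.45°, B = 40.96°, C = 66.59°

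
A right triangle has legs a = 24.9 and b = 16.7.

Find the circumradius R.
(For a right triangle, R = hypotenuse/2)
Hypotenuse c = √(a² + b²) = √(620.01 + 278.89) = √898.9 ≈ 29.9817
R = c/2 ≈ 29.9817/2 ≈ 14.9908

R = 14.99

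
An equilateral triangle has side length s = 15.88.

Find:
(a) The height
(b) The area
(a) The height splits the triangle into two 30-60-90 halves: h = s·√3/2 = 15.88·1.73205/2 ≈ 27.505/2 ≈ 13.7525
(b) Area = (√3/4)·s² = (√3/4)·15.88² = (√3/4)·252.1744 ≈ 0.433013·252.1744 ≈ 109.195

Height = 13.75, Area = 109.2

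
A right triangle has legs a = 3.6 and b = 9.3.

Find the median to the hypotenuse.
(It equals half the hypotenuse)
Hypotenuse c = √(a² + b²) = √(12.96 + 86.49) = √99.45 ≈ 9.97246
Median to hypotenuse = c/2 ≈ 9.97246/2 ≈ 4.98623

Median = 4.986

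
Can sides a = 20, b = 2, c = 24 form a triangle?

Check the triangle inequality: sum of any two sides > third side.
a + b vs c: 20 + 2 = 22 ≤ 24  ✗
a + c vs b: 20 + 24 = 44 > 2  ✓
b + c vs a: 2 + 24 = 26 > 20  ✓

No: 20 + 2 = 22 is not > 24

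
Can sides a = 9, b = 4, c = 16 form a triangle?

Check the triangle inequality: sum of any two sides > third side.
a + b vs c: 9 + 4 = 13 ≤ 16  ✗
a + c vs b: 9 + 16 = 25 > 4  ✓
b + c vs a: 4 + 16 = 20 > 9  ✓

No: 9 + 4 = 13 is not > 16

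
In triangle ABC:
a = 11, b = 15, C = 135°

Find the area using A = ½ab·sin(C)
A = ½·a·b·sin(C) = ½·11·15·sin(135°)
sin(135°) ≈ 0.707107
A ≈ ½·165·0.707107 = 82.5·0.707107 ≈ 58.3363

Area = 58.34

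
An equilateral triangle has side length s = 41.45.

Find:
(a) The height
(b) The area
(a) The height splits the triangle into two 30-60-90 halves: h = s·√3/2 = 41.45·1.73205/2 ≈ 71.7935/2 ≈ 35.8968
(b) Area = (√3/4)·s² = (√3/4)·41.45² = (√3/4)·1718.1025 ≈ 0.433013·1718.1025 ≈ 743.96

Height = 35.9, Area = 744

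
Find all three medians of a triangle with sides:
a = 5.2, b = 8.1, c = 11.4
Median formula: m_a = ½√(2b² + 2c² − a²) (and cyclically). a² = 27.04, b² = 65.61, c² = 129.96.
m_a = ½√(2·65.61 + 2·129.96 − 27.04) = ½√364.1 ≈ ½·19.0814 ≈ 9.5407
m_b = ½√(2·27.04 + 2·129.96 − 65.61) = ½√248.39 ≈ ½·15.7604 ≈ 7.8802
m_c = ½√(2·27.04 + 2·65.61 − 129.96) = ½√55.34 ≈ ½·7.43909 ≈ 3.71954

m_a = 9.541, m_b = 7.88, m_c = 3.72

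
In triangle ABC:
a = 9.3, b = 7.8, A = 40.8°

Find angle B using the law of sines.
a/sin(A) = b/sin(B)  ⇒  sin(B) = b·sin(A)/a = 7.8·sin(40.8°)/9.3
sin(40.8°) ≈ 0.653421
sin(B) ≈ 7.8·0.653421/9.3 ≈ 5.09668/9.3 ≈ 0.54803
B = arcsin(0.54803) ≈ 33.232°
(Since b ≤ a we need B ≤ A, so the obtuse alternative 180° − 33.232° ≈ 146.768° is rejected.)

B = 33.23°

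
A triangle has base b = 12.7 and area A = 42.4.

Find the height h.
A = ½·b·h  ⇒  h = 2A/b = 2·42.4/12.7 = 84.8/12.7 ≈ 6.67717

h = 6.677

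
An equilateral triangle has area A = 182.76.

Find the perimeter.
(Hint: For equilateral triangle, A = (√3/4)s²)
A = (√3/4)s²  ⇒  s² = 4A/√3 = 4·182.76/√3 = 731.04/1.73205 ≈ 422.066
s ≈ √422.066 ≈ 20.5442
Perimeter = 3s ≈ 3·20.5442 ≈ 61.6327

Perimeter = 61.63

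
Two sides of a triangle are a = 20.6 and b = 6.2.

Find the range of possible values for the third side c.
Triangle inequality: |a − b| < c < a + b
|a − b| = |20.6 − 6.2| = 14.4
a + b = 20.6 + 6.2 = 26.8

14.4 < c < 26.8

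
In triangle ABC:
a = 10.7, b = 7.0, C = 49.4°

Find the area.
Two sides and the included angle (SAS): A = ½·a·b·sin(C) = ½·10.7·7.0·sin(49.4°)
sin(49.4°) ≈ 0.759271
A ≈ ½·74.9·0.759271 = 37.45·0.759271 ≈ 28.4347

Area = 28.43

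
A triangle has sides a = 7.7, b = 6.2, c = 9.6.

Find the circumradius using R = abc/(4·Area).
First find the area with Heron's formula.
s = (7.7 + 6.2 + 9.6)/2 = 11.75
Area = √(s(s−a)(s−b)(s−c)) = √(11.75·4.05·5.55·2.15) ≈ √567.838 ≈ 23.8293
abc = 7.7·6.2·9.6 = 458.304
R = abc/(4·Area) ≈ 458.304/(4·23.8293) = 458.304/95.3174 ≈ 4.80819

R = 4.808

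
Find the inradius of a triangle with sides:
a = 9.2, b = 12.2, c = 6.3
r = Area/s where s is the semi-perimeter.
s = (9.2 + 12.2 + 6.3)/2 = 27.7/2 = 13.85
Area = √(s(s−a)(s−b)(s−c)) = √(13.85·4.65·1.65·7.55) ≈ √802.294 ≈ 28.3248
r ≈ 28.3248/13.85 ≈ 2.04511

r = 2.045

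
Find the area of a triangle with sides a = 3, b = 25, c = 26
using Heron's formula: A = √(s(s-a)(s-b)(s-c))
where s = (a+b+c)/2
s = (3 + 25 + 26)/2 = 54/2 = 27
s − a = 24, s − b = 2, s − c = 1
s(s−a)(s−b)(s−c) = 27·24·2·1 = 1296
Area = √1296 ≈ 36

s = 27.0, Area = 36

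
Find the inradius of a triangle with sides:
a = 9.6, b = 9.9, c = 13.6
r = Area/s where s is the semi-perimeter.
s = (9.6 + 9.9 + 13.6)/2 = 33.1/2 = 16.55
Area = √(s(s−a)(s−b)(s−c)) = √(16.55·6.95·6.65·2.95) ≈ √2256.45 ≈ 47.5021
r ≈ 47.5021/16.55 ≈ 2.87022

r = 2.87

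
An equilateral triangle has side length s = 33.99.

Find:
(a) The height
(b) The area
(a) The height splits the triangle into two 30-60-90 halves: h = s·√3/2 = 33.99·1.73205/2 ≈ 58.8724/2 ≈ 29.4362
(b) Area = (√3/4)·s² = (√3/4)·33.99² = (√3/4)·1155.3201 ≈ 0.433013·1155.3201 ≈ 500.268

Height = 29.44, Area = 500.3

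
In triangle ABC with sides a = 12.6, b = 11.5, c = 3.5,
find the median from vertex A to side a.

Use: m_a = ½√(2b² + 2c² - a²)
m_a = ½√(2·11.5² + 2·3.5² − 12.6²) = ½√(2·132.25 + 2·12.25 − 158.76) = ½√(264.5 + 24.5 − 158.76) = ½√130.24
√130.24 ≈ 11.4123, so m_a ≈ 5.70614

m_a = 5.706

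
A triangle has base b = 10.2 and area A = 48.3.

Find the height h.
A = ½·b·h  ⇒  h = 2A/b = 2·48.3/10.2 = 96.6/10.2 ≈ 9.47059

h = 9.471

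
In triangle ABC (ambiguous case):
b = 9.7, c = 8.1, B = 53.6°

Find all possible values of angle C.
b/sin(B) = c/sin(C)  ⇒  sin(C) = c·sin(B)/b = 8.1·sin(53.6°)/9.7
sin(53.6°) ≈ 0.804894
sin(C) ≈ 8.1·0.804894/9.7 ≈ 6.51964/9.7 ≈ 0.672128
Candidate 1: C₁ = arcsin(0.672128) ≈ 42.2315°  →  A = 180° − 53.6° − 42.2315° ≈ 84.1685° > 0, valid
Candidate 2: C₂ = 180° − C₁ ≈ 137.768°  →  A = 180° − 53.6° − 137.768° ≈ -11.3685° ≤ 0, not a valid triangle

C = 42.23° (one solution)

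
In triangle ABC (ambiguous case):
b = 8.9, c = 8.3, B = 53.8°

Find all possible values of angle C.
b/sin(B) = c/sin(C)  ⇒  sin(C) = c·sin(B)/b = 8.3·sin(53.8°)/8.9
sin(53.8°) ≈ 0.80696
sin(C) ≈ 8.3·0.80696/8.9 ≈ 6.69777/8.9 ≈ 0.752558
Candidate 1: C₁ = arcsin(0.752558) ≈ 48.8125°  →  A = 180° − 53.8° − 48.8125° ≈ 77.3875° > 0, valid
Candidate 2: C₂ = 180° − C₁ ≈ 131.188°  →  A = 180° − 53.8° − 131.188° ≈ -4.9875° ≤ 0, not a valid triangle

C = 48.81° (one solution)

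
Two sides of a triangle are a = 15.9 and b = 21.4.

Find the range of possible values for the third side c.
Triangle inequality: |a − b| < c < a + b
|a − b| = |15.9 − 21.4| = 5.5
a + b = 15.9 + 21.4 = 37.3

5.5 < c < 37.3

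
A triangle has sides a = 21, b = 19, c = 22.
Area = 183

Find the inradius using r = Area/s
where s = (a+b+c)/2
s = (21 + 19 + 22)/2 = 62/2 = 31
r = Area/s = 183/31 ≈ 5.90323

r = 5.903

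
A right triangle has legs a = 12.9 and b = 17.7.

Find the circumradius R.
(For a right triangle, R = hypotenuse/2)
Hypotenuse c = √(a² + b²) = √(166.41 + 313.29) = √479.7 ≈ 21.9021
R = c/2 ≈ 21.9021/2 ≈ 10.951

R = 10.95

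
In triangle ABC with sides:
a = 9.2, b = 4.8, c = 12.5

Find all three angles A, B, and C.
Law of cosines for each angle (a² = 84.64, b² = 23.04, c² = 156.25):
cos(A) = (b² + c² − a²)/(2bc) = (23.04 + 156.25 − 84.64)/(2·4.8·12.5) = 94.65/120 ≈ 0.78875  ⇒  A ≈ 37.9311°
cos(B) = (a² + c² − b²)/(2ac) = (84.64 + 156.25 − 23.04)/(2·9.2·12.5) = 217.85/230 ≈ 0.947174  ⇒  B ≈ 18.7065°
cos(C) = (a² + b² − c²)/(2ab) = (84.64 + 23.04 − 156.25)/(2·9.2·4.8) = -48.57/88.32 ≈ -0.549932  ⇒  C ≈ 123.362°
Check: A + B + C ≈ 180°

A = 37.93°, B = 18.71°, C = 123.4°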